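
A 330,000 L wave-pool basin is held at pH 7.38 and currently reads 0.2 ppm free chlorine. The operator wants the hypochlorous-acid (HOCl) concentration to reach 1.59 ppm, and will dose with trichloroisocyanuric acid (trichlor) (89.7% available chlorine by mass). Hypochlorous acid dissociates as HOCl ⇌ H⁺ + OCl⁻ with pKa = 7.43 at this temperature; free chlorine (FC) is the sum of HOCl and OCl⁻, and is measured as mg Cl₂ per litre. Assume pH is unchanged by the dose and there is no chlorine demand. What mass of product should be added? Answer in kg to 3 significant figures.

1.03 kg

[OCl⁻]/[HOCl] = 10^(pH − pKa) = 10^(7.38 − 7.43) = 0.8913; fraction as HOCl = 1/(1 + 0.8913) = 0.5288.
Free chlorine required for 1.59 ppm HOCl: 1.59 / 0.5288 = 3.007 ppm.
FC to add: 3.007 − 0.2 = 2.807 mg/L as Cl₂.
Cl₂ equivalent: 2.807 mg/L × 330,000 L = 926.3 g.
Product at 89.7% available Cl: 926.3 / 0.897 = 1033 g.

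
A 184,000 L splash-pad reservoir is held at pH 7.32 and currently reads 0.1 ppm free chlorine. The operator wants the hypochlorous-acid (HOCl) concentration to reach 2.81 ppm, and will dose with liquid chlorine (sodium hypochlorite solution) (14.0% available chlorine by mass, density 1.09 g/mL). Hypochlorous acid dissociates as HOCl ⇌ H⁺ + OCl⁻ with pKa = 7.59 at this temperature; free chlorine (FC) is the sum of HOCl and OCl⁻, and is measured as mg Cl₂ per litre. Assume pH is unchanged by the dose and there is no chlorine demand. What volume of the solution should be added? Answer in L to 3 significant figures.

[OCl⁻]/[HOCl] = 10^(pH − pKa) = 10^(7.32 − 7.59) = 0.537; fraction as HOCl = 1/(1 + 0.537) = 0.6506.
Free chlorine required for 2.81 ppm HOCl: 2.81 / 0.6506 = 4.319 ppm.
FC to add: 4.319 − 0.1 = 4.219 mg/L as Cl₂.
Cl₂ equivalent: 4.219 mg/L × 184,000 L = 776.3 g.
Product at 14.0% available Cl: 776.3 / 0.14 = 5545 g.
Volume: 5545 g ÷ 1.09 g/mL = 5087 mL.

5.09 L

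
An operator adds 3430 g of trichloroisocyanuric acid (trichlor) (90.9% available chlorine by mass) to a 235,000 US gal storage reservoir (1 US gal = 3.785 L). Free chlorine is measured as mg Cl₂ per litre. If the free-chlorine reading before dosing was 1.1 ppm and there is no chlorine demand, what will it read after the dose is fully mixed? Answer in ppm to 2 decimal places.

Volume: 235,000 US gal × 3.785 L/gal = 889,475 L.
Available chlorine delivered: 3430 g × 0.909 = 3118 g as Cl₂.
Concentration rise: 3118 g / 889,475 L = 3.505 mg/L = 3.51 ppm.
Final FC: 1.1 + 3.51 = 4.61 ppm.

4.61 ppm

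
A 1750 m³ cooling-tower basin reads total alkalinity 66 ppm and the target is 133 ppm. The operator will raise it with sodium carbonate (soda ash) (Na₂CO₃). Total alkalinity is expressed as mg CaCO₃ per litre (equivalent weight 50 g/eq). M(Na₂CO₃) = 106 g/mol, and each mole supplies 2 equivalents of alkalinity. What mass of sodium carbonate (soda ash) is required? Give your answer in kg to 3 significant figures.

124 kg

Volume: 1750 m³ = 1,750,000 L.
Alkalinity to add: (133 − 66) = 67 mg/L as CaCO₃ × 1,750,000 L = 117,200 g as CaCO₃.
Equivalents: 117,200 g ÷ 50 g/eq = 2345 eq.
Each mole of Na₂CO₃ supplies 2 eq, so 2345 / 2 = 1172 mol.
Mass: 1172 mol × 106 g/mol = 124,300 g.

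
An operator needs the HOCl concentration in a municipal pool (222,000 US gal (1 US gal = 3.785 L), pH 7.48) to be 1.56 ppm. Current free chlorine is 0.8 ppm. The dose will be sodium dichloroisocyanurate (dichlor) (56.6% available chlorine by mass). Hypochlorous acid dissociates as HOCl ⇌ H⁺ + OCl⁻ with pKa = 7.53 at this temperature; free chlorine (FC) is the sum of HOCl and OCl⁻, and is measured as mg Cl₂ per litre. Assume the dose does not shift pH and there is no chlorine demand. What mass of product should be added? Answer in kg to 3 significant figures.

Volume: 222,000 US gal × 3.785 L/gal = 840,270 L.
[OCl⁻]/[HOCl] = 10^(pH − pKa) = 10^(7.48 − 7.53) = 0.8913; fraction as HOCl = 1/(1 + 0.8913) = 0.5288.
Free chlorine required for 1.56 ppm HOCl: 1.56 / 0.5288 = 2.95 ppm.
FC to add: 2.95 − 0.8 = 2.15 mg/L as Cl₂.
Cl₂ equivalent: 2.15 mg/L × 840,270 L = 1807 g.
Product at 56.6% available Cl: 1807 / 0.566 = 3192 g.

3.19 kg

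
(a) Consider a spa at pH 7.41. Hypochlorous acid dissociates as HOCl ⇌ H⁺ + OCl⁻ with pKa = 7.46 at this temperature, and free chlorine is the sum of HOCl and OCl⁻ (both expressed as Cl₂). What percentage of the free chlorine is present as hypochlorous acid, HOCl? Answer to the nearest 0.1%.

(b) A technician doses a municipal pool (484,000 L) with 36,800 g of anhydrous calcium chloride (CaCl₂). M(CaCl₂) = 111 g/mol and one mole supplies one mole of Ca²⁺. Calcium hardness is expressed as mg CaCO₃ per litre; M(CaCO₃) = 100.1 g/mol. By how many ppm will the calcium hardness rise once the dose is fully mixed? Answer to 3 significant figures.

(a) [OCl⁻]/[HOCl] = 10^(pH − pKa) = 10^(7.41 − 7.46) = 10^-0.05 = 0.8913.
(a) Fraction as HOCl = 1 / (1 + 0.8913) = 0.5288.

(b) Moles of Ca²⁺: 36,800 g ÷ 111 g/mol = 331.5 mol.
(b) As CaCO₃: 331.5 mol × 100.1 g/mol = 33,190 g.
(b) Rise: 33,190 g / 484,000 L × 1000 = 68.57 mg/L.

(a) 52.9%; (b) 68.6 ppm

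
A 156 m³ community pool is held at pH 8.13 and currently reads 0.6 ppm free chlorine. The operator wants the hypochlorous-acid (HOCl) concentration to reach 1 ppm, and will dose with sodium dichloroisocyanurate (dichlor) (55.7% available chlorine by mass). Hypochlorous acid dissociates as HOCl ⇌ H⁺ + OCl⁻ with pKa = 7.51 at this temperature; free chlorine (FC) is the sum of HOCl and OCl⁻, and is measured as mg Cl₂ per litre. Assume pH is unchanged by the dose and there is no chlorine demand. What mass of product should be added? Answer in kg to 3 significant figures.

Volume: 156 m³ = 156,000 L.
[OCl⁻]/[HOCl] = 10^(pH − pKa) = 10^(8.13 − 7.51) = 4.169; fraction as HOCl = 1/(1 + 4.169) = 0.1935.
Free chlorine required for 1 ppm HOCl: 1 / 0.1935 = 5.169 ppm.
FC to add: 5.169 − 0.6 = 4.569 mg/L as Cl₂.
Cl₂ equivalent: 4.569 mg/L × 156,000 L = 712.7 g.
Product at 55.7% available Cl: 712.7 / 0.557 = 1280 g.

1.28 kg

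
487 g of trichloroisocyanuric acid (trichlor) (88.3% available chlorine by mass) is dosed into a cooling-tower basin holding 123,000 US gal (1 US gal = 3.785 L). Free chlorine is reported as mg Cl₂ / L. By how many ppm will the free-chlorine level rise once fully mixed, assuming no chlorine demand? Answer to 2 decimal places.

0.92 ppm

Volume: 123,000 US gal × 3.785 L/gal = 465,555 L.
Available chlorine delivered: 487 g × 0.883 = 430 g as Cl₂.
Concentration rise: 430 g / 465,555 L = 0.9237 mg/L = 0.92 ppm.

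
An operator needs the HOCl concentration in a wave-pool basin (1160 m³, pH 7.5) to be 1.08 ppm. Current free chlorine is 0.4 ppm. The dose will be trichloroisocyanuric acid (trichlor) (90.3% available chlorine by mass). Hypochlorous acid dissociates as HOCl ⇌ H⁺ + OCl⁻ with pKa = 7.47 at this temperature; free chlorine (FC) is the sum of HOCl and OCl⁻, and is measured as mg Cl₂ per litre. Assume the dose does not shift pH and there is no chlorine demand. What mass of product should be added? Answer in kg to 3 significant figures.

Volume: 1160 m³ = 1,160,000 L.
[OCl⁻]/[HOCl] = 10^(pH − pKa) = 10^(7.5 − 7.47) = 1.072; fraction as HOCl = 1/(1 + 1.072) = 0.4827.
Free chlorine required for 1.08 ppm HOCl: 1.08 / 0.4827 = 2.237 ppm.
FC to add: 2.237 − 0.4 = 1.837 mg/L as Cl₂.
Cl₂ equivalent: 1.837 mg/L × 1,160,000 L = 2131 g.
Product at 90.3% available Cl: 2131 / 0.903 = 2360 g.

2.36 kg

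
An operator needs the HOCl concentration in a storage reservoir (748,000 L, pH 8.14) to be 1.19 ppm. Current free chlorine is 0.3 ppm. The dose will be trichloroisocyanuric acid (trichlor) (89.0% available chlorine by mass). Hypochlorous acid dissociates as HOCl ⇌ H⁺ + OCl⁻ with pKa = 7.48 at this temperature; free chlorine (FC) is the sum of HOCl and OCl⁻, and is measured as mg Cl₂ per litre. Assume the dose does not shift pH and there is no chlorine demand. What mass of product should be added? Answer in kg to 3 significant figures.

5.32 kg

[OCl⁻]/[HOCl] = 10^(pH − pKa) = 10^(8.14 − 7.48) = 4.571; fraction as HOCl = 1/(1 + 4.571) = 0.1795.
Free chlorine required for 1.19 ppm HOCl: 1.19 / 0.1795 = 6.629 ppm.
FC to add: 6.629 − 0.3 = 6.329 mg/L as Cl₂.
Cl₂ equivalent: 6.329 mg/L × 748,000 L = 4734 g.
Product at 89.0% available Cl: 4734 / 0.89 = 5319 g.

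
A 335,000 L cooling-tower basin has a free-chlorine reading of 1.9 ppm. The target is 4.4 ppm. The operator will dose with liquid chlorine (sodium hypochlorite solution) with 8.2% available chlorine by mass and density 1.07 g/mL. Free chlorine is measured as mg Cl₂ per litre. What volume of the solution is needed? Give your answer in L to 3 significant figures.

9.55 L

Chlorine deficit: 4.4 − 1.9 = 2.5 ppm = 2.5 mg/L as Cl₂.
Cl₂ equivalent needed: 2.5 mg/L × 335,000 L = 837,500 mg = 837.5 g.
Product at 8.2% available chlorine: 837.5 / 0.082 = 10,210 g.
Volume at density 1.07 g/mL: 10,210 g ÷ 1.07 g/mL = 9545 mL.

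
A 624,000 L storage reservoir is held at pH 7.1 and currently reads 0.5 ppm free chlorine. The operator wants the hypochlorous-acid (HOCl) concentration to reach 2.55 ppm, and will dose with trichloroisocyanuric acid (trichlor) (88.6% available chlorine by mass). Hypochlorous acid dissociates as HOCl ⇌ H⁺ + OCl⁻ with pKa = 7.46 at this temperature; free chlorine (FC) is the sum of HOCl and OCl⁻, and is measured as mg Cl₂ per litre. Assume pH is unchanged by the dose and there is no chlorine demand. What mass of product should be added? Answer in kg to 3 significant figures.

[OCl⁻]/[HOCl] = 10^(pH − pKa) = 10^(7.1 − 7.46) = 0.4365; fraction as HOCl = 1/(1 + 0.4365) = 0.6961.
Free chlorine required for 2.55 ppm HOCl: 2.55 / 0.6961 = 3.663 ppm.
FC to add: 3.663 − 0.5 = 3.163 mg/L as Cl₂.
Cl₂ equivalent: 3.163 mg/L × 624,000 L = 1974 g.
Product at 88.6% available Cl: 1974 / 0.886 = 2228 g.

2.23 kg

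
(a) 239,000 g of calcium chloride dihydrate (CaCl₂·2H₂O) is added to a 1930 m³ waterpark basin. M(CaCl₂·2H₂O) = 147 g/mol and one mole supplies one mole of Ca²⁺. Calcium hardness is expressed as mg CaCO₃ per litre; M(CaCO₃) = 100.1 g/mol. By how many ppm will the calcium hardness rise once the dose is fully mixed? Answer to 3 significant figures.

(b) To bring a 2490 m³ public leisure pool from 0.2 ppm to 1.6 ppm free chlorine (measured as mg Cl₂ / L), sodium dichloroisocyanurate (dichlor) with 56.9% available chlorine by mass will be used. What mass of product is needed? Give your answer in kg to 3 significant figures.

(a) Volume: 1930 m³ = 1,930,000 L.
(a) Moles of Ca²⁺: 239,000 g ÷ 147 g/mol = 1626 mol.
(a) As CaCO₃: 1626 mol × 100.1 g/mol = 162,700 g.
(a) Rise: 162,700 g / 1,930,000 L × 1000 = 84.33 mg/L.

(b) Volume: 2490 m³ = 2,490,000 L.
(b) Chlorine deficit: 1.6 − 0.2 = 1.4 ppm = 1.4 mg/L as Cl₂.
(b) Cl₂ equivalent needed: 1.4 mg/L × 2,490,000 L = 3,486,000 mg = 3486 g.
(b) Product at 56.9% available chlorine: 3486 / 0.569 = 6127 g.

(a) 84.3 ppm; (b) 6.13 kg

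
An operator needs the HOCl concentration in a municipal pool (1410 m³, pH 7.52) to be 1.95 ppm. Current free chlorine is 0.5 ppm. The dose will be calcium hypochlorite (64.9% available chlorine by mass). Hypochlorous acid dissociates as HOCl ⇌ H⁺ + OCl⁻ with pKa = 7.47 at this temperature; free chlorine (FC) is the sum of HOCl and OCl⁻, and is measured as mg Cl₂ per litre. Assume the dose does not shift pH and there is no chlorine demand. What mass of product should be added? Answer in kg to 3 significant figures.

Volume: 1410 m³ = 1,410,000 L.
[OCl⁻]/[HOCl] = 10^(pH − pKa) = 10^(7.52 − 7.47) = 1.122; fraction as HOCl = 1/(1 + 1.122) = 0.4712.
Free chlorine required for 1.95 ppm HOCl: 1.95 / 0.4712 = 4.138 ppm.
FC to add: 4.138 − 0.5 = 3.638 mg/L as Cl₂.
Cl₂ equivalent: 3.638 mg/L × 1,410,000 L = 5129 g.
Product at 64.9% available Cl: 5129 / 0.649 = 7904 g.

7.90 kg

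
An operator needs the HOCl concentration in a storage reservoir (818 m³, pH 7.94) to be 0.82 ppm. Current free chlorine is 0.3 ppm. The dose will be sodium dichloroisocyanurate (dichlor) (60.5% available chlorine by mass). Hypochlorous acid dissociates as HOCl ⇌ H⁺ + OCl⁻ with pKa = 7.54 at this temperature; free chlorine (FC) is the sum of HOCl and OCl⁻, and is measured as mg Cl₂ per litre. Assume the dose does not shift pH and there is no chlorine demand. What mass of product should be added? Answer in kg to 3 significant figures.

Volume: 818 m³ = 818,000 L.
[OCl⁻]/[HOCl] = 10^(pH − pKa) = 10^(7.94 − 7.54) = 2.512; fraction as HOCl = 1/(1 + 2.512) = 0.2847.
Free chlorine required for 0.82 ppm HOCl: 0.82 / 0.2847 = 2.88 ppm.
FC to add: 2.88 − 0.3 = 2.58 mg/L as Cl₂.
Cl₂ equivalent: 2.58 mg/L × 818,000 L = 2110 g.
Product at 60.5% available Cl: 2110 / 0.605 = 3488 g.

3.49 kg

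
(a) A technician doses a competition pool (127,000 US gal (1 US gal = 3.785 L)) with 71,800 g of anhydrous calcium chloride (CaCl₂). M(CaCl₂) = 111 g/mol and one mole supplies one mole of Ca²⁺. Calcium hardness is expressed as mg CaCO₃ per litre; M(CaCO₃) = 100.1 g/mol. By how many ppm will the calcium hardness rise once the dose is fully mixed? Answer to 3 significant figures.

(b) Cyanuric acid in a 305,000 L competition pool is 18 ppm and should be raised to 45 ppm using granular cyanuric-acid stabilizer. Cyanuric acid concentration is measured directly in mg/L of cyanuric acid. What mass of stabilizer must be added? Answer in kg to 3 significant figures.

(a) Volume: 127,000 US gal × 3.785 L/gal = 480,695 L.
(a) Moles of Ca²⁺: 71,800 g ÷ 111 g/mol = 646.8 mol.
(a) As CaCO₃: 646.8 mol × 100.1 g/mol = 64,750 g.
(a) Rise: 64,750 g / 480,695 L × 1000 = 134.7 mg/L.

(b) CYA to add: (45 − 18) = 27 mg/L × 305,000 L = 8235 g cyanuric acid.

(a) 135 ppm; (b) 8.23 kg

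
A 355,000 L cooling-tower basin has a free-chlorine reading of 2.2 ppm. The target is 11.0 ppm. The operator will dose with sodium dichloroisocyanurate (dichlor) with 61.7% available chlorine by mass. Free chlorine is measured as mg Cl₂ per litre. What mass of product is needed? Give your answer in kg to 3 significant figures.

Chlorine deficit: 11.0 − 2.2 = 8.8 ppm = 8.8 mg/L as Cl₂.
Cl₂ equivalent needed: 8.8 mg/L × 355,000 L = 3,124,000 mg = 3124 g.
Product at 61.7% available chlorine: 3124 / 0.617 = 5063 g.

5.06 kg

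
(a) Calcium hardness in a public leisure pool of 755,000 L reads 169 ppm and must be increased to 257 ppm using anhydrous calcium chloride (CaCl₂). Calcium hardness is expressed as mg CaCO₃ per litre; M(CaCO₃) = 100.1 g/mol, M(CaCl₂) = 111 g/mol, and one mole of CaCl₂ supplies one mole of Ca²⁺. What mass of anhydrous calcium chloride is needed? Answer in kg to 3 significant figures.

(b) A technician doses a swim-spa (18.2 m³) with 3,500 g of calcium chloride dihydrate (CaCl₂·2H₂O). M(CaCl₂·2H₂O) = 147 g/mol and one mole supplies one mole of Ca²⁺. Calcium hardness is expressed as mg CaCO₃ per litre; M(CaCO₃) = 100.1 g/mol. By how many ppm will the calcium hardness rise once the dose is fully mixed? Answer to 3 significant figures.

(a) 73.7 kg; (b) 131 ppm

(a) Hardness to add: (257 − 169) = 88 mg/L as CaCO₃ × 755,000 L = 66,440 g as CaCO₃.
(a) Moles of Ca²⁺ (1 mol Ca²⁺ ≡ 1 mol CaCO₃): 66,440 / 100.1 g/mol = 663.7 mol.
(a) Mass of CaCl₂: 663.7 × 111 = 73,670 g.

(b) Volume: 18.2 m³ = 18,200 L.
(b) Moles of Ca²⁺: 3,500 g ÷ 147 g/mol = 23.81 mol.
(b) As CaCO₃: 23.81 mol × 100.1 g/mol = 2383 g.
(b) Rise: 2383 g / 18,200 L × 1000 = 131 mg/L.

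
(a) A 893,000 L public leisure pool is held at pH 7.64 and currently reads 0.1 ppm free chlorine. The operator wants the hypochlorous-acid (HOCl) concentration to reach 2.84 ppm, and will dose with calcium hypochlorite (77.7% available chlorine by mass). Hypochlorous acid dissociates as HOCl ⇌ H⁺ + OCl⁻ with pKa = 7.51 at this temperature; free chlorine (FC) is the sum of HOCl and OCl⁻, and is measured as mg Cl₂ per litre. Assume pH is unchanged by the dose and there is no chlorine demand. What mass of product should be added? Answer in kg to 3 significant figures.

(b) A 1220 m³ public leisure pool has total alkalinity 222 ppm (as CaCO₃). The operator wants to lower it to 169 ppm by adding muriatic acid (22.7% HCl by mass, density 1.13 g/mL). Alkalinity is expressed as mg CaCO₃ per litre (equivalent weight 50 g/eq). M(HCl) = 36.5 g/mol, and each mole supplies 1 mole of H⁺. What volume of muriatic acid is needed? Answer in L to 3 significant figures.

(a) 7.55 kg; (b) 184 L

(a) [OCl⁻]/[HOCl] = 10^(pH − pKa) = 10^(7.64 − 7.51) = 1.349; fraction as HOCl = 1/(1 + 1.349) = 0.4257.
(a) Free chlorine required for 2.84 ppm HOCl: 2.84 / 0.4257 = 6.671 ppm.
(a) FC to add: 6.671 − 0.1 = 6.571 mg/L as Cl₂.
(a) Cl₂ equivalent: 6.571 mg/L × 893,000 L = 5868 g.
(a) Product at 77.7% available Cl: 5868 / 0.777 = 7552 g.

(b) Volume: 1220 m³ = 1,220,000 L.
(b) Alkalinity to neutralize: (222 − 169) = 53 mg/L as CaCO₃ × 1,220,000 L = 64,660 g as CaCO₃.
(b) Equivalents of H⁺ required: 64,660 ÷ 50 g/eq = 1293 eq = 1293 mol HCl.
(b) Mass of HCl: 1293 × 36.5 = 47,200 g.
(b) Mass of 22.7% solution: 47,200 / 0.227 = 207,900 g.
(b) Volume: 207,900 g ÷ 1.13 g/mL = 184,000 mL.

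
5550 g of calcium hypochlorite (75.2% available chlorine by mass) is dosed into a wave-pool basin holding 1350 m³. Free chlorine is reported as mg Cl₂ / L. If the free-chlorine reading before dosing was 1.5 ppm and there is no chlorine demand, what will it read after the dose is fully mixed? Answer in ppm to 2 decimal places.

Volume: 1350 m³ = 1,350,000 L.
Available chlorine delivered: 5550 g × 0.752 = 4174 g as Cl₂.
Concentration rise: 4174 g / 1,350,000 L = 3.092 mg/L = 3.09 ppm.
Final FC: 1.5 + 3.09 = 4.59 ppm.

4.59 ppm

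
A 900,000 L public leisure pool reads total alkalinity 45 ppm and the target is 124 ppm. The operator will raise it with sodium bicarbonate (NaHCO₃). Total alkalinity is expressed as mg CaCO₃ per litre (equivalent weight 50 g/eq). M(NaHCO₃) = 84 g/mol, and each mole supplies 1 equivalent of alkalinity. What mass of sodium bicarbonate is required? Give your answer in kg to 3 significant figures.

119 kg

Alkalinity to add: (124 − 45) = 79 mg/L as CaCO₃ × 900,000 L = 71,100 g as CaCO₃.
Equivalents: 71,100 g ÷ 50 g/eq = 1422 eq.
NaHCO₃ supplies 1 eq per mole → 1422 mol.
Mass: 1422 mol × 84 g/mol = 119,400 g.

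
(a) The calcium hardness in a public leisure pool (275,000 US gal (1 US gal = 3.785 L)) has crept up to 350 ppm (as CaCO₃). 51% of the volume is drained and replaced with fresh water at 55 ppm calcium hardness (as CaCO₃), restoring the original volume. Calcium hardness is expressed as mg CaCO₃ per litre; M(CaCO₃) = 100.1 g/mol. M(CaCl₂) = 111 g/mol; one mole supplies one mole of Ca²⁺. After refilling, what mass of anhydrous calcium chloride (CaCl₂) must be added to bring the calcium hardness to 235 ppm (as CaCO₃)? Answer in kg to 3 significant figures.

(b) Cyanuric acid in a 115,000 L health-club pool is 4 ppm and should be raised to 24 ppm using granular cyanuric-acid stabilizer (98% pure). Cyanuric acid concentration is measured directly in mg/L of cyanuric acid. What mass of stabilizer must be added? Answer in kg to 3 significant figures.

(a) 40.9 kg; (b) 2.35 kg

(a) Volume: 275,000 US gal × 3.785 L/gal = 1,040,875 L.
(a) After draining 51% and refilling: 350 × 0.49 + 55 × 0.51 = 199.55 ppm.
(a) Deficit to target: 235 − 199.55 = 35.45 mg/L.
(a) As CaCO₃: 35.45 mg/L × 1,040,875 L = 36,900 g; ÷ 100.1 = 368.6 mol Ca²⁺.
(a) Mass: 368.6 × 111 = 40,920 g.

(b) CYA to add: (24 − 4) = 20 mg/L × 115,000 L = 2300 g cyanuric acid.
(b) At 98% purity: 2300 / 0.98 = 2347 g product.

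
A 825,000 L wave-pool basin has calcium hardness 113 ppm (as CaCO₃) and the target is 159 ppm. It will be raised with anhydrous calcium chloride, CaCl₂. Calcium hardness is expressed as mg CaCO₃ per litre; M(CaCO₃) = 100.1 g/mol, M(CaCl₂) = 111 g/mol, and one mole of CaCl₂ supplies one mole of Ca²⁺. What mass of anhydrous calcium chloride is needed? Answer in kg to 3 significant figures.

42.1 kg

Hardness to add: (159 − 113) = 46 mg/L as CaCO₃ × 825,000 L = 37,950 g as CaCO₃.
Moles of Ca²⁺ (1 mol Ca²⁺ ≡ 1 mol CaCO₃): 37,950 / 100.1 g/mol = 379.1 mol.
Mass of CaCl₂: 379.1 × 111 = 42,080 g.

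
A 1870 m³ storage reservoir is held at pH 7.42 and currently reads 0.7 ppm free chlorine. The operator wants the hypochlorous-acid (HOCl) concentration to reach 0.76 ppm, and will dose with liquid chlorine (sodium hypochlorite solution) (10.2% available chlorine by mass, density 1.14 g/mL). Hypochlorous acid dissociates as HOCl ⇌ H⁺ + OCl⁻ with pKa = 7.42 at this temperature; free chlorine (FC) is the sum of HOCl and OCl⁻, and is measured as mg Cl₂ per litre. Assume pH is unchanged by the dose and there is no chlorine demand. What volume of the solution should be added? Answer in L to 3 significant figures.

13.2 L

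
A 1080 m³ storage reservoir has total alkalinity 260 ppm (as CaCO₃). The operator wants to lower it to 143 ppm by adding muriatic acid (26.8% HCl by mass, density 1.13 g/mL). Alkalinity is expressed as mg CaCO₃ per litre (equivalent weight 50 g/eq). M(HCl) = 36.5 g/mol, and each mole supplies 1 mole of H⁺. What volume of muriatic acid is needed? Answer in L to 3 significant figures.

305 L

Volume: 1080 m³ = 1,080,000 L.
Alkalinity to neutralize: (260 − 143) = 117 mg/L as CaCO₃ × 1,080,000 L = 126,400 g as CaCO₃.
Equivalents of H⁺ required: 126,400 ÷ 50 g/eq = 2527 eq = 2527 mol HCl.
Mass of HCl: 2527 × 36.5 = 92,240 g.
Mass of 26.8% solution: 92,240 / 0.268 = 344,200 g.
Volume: 344,200 g ÷ 1.13 g/mL = 304,600 mL.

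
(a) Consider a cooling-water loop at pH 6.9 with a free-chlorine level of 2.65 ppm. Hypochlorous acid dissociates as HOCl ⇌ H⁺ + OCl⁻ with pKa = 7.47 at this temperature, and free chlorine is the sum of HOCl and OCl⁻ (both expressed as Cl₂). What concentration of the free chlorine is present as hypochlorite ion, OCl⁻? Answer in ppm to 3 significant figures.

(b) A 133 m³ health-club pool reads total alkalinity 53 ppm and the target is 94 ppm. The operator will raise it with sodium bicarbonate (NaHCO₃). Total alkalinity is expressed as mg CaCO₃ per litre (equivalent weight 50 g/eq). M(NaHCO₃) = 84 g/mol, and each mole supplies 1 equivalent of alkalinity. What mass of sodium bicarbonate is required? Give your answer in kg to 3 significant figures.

(a) 0.562 ppm; (b) 9.16 kg

(a) [OCl⁻]/[HOCl] = 10^(pH − pKa) = 10^(6.9 − 7.47) = 10^-0.57 = 0.2692.
(a) Fraction as HOCl = 1 / (1 + 0.2692) = 0.7879.
(a) OCl⁻ = (1 − 0.7879) × 2.65 ppm = 0.562 ppm.

(b) Volume: 133 m³ = 133,000 L.
(b) Alkalinity to add: (94 − 53) = 41 mg/L as CaCO₃ × 133,000 L = 5453 g as CaCO₃.
(b) Equivalents: 5453 g ÷ 50 g/eq = 109.1 eq.
(b) NaHCO₃ supplies 1 eq per mole → 109.1 mol.
(b) Mass: 109.1 mol × 84 g/mol = 9161 g.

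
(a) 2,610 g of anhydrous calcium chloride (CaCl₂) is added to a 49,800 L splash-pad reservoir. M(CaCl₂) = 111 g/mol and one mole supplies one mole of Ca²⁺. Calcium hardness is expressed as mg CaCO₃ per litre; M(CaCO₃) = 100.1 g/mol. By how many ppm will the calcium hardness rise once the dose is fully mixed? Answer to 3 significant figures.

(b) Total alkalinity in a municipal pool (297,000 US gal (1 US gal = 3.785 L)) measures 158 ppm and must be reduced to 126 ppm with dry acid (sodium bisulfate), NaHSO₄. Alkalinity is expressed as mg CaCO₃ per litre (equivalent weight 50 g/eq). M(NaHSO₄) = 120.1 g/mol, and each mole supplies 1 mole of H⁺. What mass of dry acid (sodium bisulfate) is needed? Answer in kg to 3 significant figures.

(a) 47.3 ppm; (b) 86.4 kg

(a) Moles of Ca²⁺: 2,610 g ÷ 111 g/mol = 23.51 mol.
(a) As CaCO₃: 23.51 mol × 100.1 g/mol = 2354 g.
(a) Rise: 2354 g / 49,800 L × 1000 = 47.26 mg/L.

(b) Volume: 297,000 US gal × 3.785 L/gal = 1,124,145 L.
(b) Alkalinity to neutralize: (158 − 126) = 32 mg/L as CaCO₃ × 1,124,145 L = 35,970 g as CaCO₃.
(b) Equivalents of H⁺ required: 35,970 ÷ 50 g/eq = 719.5 eq = 719.5 mol NaHSO₄.
(b) Mass of NaHSO₄: 719.5 × 120.1 = 86,410 g.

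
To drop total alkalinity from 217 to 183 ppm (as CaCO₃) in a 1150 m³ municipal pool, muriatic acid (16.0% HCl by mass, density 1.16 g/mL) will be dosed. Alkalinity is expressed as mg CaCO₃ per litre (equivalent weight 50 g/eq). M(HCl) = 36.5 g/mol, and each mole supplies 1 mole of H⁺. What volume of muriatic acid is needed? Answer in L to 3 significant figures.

Volume: 1150 m³ = 1,150,000 L.
Alkalinity to neutralize: (217 − 183) = 34 mg/L as CaCO₃ × 1,150,000 L = 39,100 g as CaCO₃.
Equivalents of H⁺ required: 39,100 ÷ 50 g/eq = 782 eq = 782 mol HCl.
Mass of HCl: 782 × 36.5 = 28,540 g.
Mass of 16.0% solution: 28,540 / 0.16 = 178,400 g.
Volume: 178,400 g ÷ 1.16 g/mL = 153,800 mL.

154 L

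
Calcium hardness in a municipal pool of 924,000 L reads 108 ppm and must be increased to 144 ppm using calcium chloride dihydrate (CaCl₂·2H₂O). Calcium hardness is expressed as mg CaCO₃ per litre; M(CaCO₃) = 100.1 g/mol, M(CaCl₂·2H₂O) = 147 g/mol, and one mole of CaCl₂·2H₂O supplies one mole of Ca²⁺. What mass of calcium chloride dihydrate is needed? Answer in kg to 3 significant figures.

48.8 kg

Hardness to add: (144 − 108) = 36 mg/L as CaCO₃ × 924,000 L = 33,260 g as CaCO₃.
Moles of Ca²⁺ (1 mol Ca²⁺ ≡ 1 mol CaCO₃): 33,260 / 100.1 g/mol = 332.3 mol.
Mass of CaCl₂·2H₂O: 332.3 × 147 = 48,850 g.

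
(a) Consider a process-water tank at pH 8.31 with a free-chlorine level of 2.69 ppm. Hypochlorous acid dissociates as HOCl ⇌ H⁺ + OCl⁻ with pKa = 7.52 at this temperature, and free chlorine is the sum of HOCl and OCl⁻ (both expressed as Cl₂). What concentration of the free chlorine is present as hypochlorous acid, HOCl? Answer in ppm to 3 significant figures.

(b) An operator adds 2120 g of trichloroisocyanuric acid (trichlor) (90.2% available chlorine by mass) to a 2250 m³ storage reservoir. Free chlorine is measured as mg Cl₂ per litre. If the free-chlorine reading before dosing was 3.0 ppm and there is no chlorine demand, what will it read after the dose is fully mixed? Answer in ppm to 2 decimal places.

(a) [OCl⁻]/[HOCl] = 10^(pH − pKa) = 10^(8.31 − 7.52) = 10^0.79 = 6.166.
(a) Fraction as HOCl = 1 / (1 + 6.166) = 0.1395.
(a) HOCl = 0.1395 × 2.69 ppm = 0.3754 ppm.

(b) Volume: 2250 m³ = 2,250,000 L.
(b) Available chlorine delivered: 2120 g × 0.902 = 1912 g as Cl₂.
(b) Concentration rise: 1912 g / 2,250,000 L = 0.8499 mg/L = 0.85 ppm.
(b) Final FC: 3.0 + 0.85 = 3.85 ppm.

(a) 0.375 ppm; (b) 3.85 ppm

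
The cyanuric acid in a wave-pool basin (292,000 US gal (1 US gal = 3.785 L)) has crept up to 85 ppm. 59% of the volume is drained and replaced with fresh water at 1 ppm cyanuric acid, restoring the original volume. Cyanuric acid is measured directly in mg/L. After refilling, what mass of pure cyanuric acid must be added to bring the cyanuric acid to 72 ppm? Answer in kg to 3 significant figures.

40.4 kg

Volume: 292,000 US gal × 3.785 L/gal = 1,105,220 L.
After draining 59% and refilling: 85 × 0.41 + 1 × 0.59 = 35.44 ppm.
Deficit to target: 72 − 35.44 = 36.56 mg/L.
Mass: 36.56 mg/L × 1,105,220 L = 40,410 g cyanuric acid.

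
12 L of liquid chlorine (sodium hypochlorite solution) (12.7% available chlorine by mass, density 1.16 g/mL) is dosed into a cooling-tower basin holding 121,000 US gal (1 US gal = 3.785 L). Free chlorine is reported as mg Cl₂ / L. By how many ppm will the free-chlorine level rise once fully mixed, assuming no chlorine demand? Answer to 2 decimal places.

3.86 ppm

Volume: 121,000 US gal × 3.785 L/gal = 457,985 L.
Mass of solution: 12 L × 1000 mL/L × 1.16 g/mL = 13,920 g.
Available chlorine delivered: 13,920 g × 0.127 = 1768 g as Cl₂.
Concentration rise: 1768 g / 457,985 L = 3.86 mg/L = 3.86 ppm.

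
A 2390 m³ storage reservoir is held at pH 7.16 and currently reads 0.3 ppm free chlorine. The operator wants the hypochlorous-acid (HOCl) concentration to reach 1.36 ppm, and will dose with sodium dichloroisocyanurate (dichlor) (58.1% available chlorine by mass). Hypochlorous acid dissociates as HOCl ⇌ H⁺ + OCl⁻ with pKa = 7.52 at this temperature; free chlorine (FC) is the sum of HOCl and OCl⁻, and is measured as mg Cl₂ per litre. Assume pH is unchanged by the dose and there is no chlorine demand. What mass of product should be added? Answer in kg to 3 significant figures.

6.80 kg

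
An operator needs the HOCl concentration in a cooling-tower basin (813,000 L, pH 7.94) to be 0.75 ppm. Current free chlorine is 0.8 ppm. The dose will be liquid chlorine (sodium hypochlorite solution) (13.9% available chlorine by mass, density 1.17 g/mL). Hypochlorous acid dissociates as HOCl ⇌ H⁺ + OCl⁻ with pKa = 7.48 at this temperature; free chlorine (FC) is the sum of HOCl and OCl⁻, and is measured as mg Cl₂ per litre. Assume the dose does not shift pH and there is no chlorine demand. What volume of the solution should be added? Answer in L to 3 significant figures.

10.6 L

[OCl⁻]/[HOCl] = 10^(pH − pKa) = 10^(7.94 − 7.48) = 2.884; fraction as HOCl = 1/(1 + 2.884) = 0.2575.
Free chlorine required for 0.75 ppm HOCl: 0.75 / 0.2575 = 2.913 ppm.
FC to add: 2.913 − 0.8 = 2.113 mg/L as Cl₂.
Cl₂ equivalent: 2.113 mg/L × 813,000 L = 1718 g.
Product at 13.9% available Cl: 1718 / 0.139 = 12,360 g.
Volume: 12,360 g ÷ 1.17 g/mL = 10,560 mL.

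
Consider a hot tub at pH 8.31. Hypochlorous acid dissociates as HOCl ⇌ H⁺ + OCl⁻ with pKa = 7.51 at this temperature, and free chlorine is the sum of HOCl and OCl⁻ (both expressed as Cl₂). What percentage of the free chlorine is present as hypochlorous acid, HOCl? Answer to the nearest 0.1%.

13.7%

[OCl⁻]/[HOCl] = 10^(pH − pKa) = 10^(8.31 − 7.51) = 10^0.80 = 6.31.
Fraction as HOCl = 1 / (1 + 6.31) = 0.1368.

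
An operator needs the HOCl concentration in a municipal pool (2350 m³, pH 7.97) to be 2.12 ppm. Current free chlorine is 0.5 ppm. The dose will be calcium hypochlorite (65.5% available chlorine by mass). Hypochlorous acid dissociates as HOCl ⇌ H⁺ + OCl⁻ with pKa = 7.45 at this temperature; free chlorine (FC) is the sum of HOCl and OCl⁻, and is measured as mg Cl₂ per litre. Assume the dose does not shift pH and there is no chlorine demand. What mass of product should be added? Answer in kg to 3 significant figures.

31.0 kg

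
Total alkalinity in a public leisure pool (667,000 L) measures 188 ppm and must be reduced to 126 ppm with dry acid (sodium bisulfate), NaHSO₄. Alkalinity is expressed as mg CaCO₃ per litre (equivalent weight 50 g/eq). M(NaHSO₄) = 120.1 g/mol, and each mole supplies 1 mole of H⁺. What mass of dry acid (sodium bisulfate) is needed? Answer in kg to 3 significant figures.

Alkalinity to neutralize: (188 − 126) = 62 mg/L as CaCO₃ × 667,000 L = 41,350 g as CaCO₃.
Equivalents of H⁺ required: 41,350 ÷ 50 g/eq = 827.1 eq = 827.1 mol NaHSO₄.
Mass of NaHSO₄: 827.1 × 120.1 = 99,330 g.

99.3 kg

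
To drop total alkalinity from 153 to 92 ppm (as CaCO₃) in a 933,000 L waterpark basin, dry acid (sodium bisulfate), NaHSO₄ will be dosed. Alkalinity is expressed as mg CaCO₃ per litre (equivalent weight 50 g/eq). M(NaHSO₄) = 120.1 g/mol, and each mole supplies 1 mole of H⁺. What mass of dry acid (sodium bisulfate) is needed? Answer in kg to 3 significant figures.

137 kg

Alkalinity to neutralize: (153 − 92) = 61 mg/L as CaCO₃ × 933,000 L = 56,910 g as CaCO₃.
Equivalents of H⁺ required: 56,910 ÷ 50 g/eq = 1138 eq = 1138 mol NaHSO₄.
Mass of NaHSO₄: 1138 × 120.1 = 136,700 g.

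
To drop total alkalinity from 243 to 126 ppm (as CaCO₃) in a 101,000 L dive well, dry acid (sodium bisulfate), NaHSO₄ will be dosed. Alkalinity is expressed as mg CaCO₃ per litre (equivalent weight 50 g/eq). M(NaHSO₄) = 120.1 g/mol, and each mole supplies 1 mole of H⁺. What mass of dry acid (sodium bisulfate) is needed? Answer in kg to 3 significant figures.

28.4 kg

Alkalinity to neutralize: (243 − 126) = 117 mg/L as CaCO₃ × 101,000 L = 11,820 g as CaCO₃.
Equivalents of H⁺ required: 11,820 ÷ 50 g/eq = 236.3 eq = 236.3 mol NaHSO₄.
Mass of NaHSO₄: 236.3 × 120.1 = 28,380 g.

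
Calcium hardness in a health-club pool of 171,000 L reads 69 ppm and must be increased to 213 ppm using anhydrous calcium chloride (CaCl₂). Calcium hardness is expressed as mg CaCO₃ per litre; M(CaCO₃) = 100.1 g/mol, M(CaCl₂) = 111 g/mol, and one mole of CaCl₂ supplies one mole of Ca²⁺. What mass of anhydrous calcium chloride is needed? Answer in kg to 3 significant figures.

27.3 kg

Hardness to add: (213 − 69) = 144 mg/L as CaCO₃ × 171,000 L = 24,620 g as CaCO₃.
Moles of Ca²⁺ (1 mol Ca²⁺ ≡ 1 mol CaCO₃): 24,620 / 100.1 g/mol = 246 mol.
Mass of CaCl₂: 246 × 111 = 27,310 g.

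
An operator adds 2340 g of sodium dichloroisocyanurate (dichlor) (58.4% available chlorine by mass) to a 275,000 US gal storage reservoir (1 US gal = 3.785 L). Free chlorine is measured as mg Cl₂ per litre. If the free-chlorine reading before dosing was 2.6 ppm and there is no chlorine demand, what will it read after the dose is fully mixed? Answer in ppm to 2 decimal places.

Volume: 275,000 US gal × 3.785 L/gal = 1,040,875 L.
Available chlorine delivered: 2340 g × 0.584 = 1367 g as Cl₂.
Concentration rise: 1367 g / 1,040,875 L = 1.313 mg/L = 1.31 ppm.
Final FC: 2.6 + 1.31 = 3.91 ppm.

3.91 ppm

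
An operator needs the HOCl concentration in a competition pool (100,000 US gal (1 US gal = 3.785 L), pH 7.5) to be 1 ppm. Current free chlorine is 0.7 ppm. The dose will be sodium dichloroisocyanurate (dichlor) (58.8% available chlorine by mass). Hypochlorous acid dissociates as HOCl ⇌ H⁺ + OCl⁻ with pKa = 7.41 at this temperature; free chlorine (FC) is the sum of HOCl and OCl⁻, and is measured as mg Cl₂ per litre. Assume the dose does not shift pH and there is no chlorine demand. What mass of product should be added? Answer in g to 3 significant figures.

985 g

Volume: 100,000 US gal × 3.785 L/gal = 378,500 L.
[OCl⁻]/[HOCl] = 10^(pH − pKa) = 10^(7.5 − 7.41) = 1.23; fraction as HOCl = 1/(1 + 1.23) = 0.4484.
Free chlorine required for 1 ppm HOCl: 1 / 0.4484 = 2.23 ppm.
FC to add: 2.23 − 0.7 = 1.53 mg/L as Cl₂.
Cl₂ equivalent: 1.53 mg/L × 378,500 L = 579.2 g.
Product at 58.8% available Cl: 579.2 / 0.588 = 985 g.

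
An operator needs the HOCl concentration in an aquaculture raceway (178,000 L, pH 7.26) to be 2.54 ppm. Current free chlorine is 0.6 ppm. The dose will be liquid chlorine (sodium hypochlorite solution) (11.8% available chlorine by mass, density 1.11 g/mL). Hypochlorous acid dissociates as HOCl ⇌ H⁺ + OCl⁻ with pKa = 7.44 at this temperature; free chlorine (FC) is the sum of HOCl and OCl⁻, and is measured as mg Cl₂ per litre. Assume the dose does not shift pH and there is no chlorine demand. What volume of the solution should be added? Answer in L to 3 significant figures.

[OCl⁻]/[HOCl] = 10^(pH − pKa) = 10^(7.26 − 7.44) = 0.6607; fraction as HOCl = 1/(1 + 0.6607) = 0.6022.
Free chlorine required for 2.54 ppm HOCl: 2.54 / 0.6022 = 4.218 ppm.
FC to add: 4.218 − 0.6 = 3.618 mg/L as Cl₂.
Cl₂ equivalent: 3.618 mg/L × 178,000 L = 644 g.
Product at 11.8% available Cl: 644 / 0.118 = 5458 g.
Volume: 5458 g ÷ 1.11 g/mL = 4917 mL.

4.92 L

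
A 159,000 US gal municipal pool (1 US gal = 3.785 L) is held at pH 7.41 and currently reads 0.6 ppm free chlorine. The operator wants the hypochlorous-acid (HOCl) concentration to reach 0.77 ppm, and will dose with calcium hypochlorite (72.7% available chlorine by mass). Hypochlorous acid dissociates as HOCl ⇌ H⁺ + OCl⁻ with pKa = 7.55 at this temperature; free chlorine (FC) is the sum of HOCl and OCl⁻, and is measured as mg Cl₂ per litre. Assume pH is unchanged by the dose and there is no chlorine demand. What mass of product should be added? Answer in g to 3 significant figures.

Volume: 159,000 US gal × 3.785 L/gal = 601,815 L.
[OCl⁻]/[HOCl] = 10^(pH − pKa) = 10^(7.41 − 7.55) = 0.7244; fraction as HOCl = 1/(1 + 0.7244) = 0.5799.
Free chlorine required for 0.77 ppm HOCl: 0.77 / 0.5799 = 1.328 ppm.
FC to add: 1.328 − 0.6 = 0.7278 mg/L as Cl₂.
Cl₂ equivalent: 0.7278 mg/L × 601,815 L = 438 g.
Product at 72.7% available Cl: 438 / 0.727 = 602.5 g.

602 g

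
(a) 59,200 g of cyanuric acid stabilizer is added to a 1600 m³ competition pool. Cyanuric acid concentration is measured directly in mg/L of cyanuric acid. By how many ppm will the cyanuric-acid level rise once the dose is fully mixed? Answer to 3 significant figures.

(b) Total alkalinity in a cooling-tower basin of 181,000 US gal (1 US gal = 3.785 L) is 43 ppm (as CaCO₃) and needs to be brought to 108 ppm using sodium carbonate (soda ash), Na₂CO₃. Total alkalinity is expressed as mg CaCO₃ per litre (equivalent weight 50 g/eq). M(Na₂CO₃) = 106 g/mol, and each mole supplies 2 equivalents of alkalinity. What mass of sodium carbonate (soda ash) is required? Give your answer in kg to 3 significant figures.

(a) 37.0 ppm; (b) 47.2 kg

(a) Volume: 1600 m³ = 1,600,000 L.
(a) Rise: 59,200 g / 1,600,000 L × 1000 = 37 mg/L.

(b) Volume: 181,000 US gal × 3.785 L/gal = 685,085 L.
(b) Alkalinity to add: (108 − 43) = 65 mg/L as CaCO₃ × 685,085 L = 44,530 g as CaCO₃.
(b) Equivalents: 44,530 g ÷ 50 g/eq = 890.6 eq.
(b) Each mole of Na₂CO₃ supplies 2 eq, so 890.6 / 2 = 445.3 mol.
(b) Mass: 445.3 mol × 106 g/mol = 47,200 g.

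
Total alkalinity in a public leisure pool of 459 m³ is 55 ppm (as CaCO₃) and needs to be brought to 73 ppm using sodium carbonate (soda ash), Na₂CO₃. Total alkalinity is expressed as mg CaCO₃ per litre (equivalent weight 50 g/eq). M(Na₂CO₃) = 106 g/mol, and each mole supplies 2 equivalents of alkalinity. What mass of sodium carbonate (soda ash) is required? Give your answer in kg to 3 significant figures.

Volume: 459 m³ = 459,000 L.
Alkalinity to add: (73 − 55) = 18 mg/L as CaCO₃ × 459,000 L = 8262 g as CaCO₃.
Equivalents: 8262 g ÷ 50 g/eq = 165.2 eq.
Each mole of Na₂CO₃ supplies 2 eq, so 165.2 / 2 = 82.62 mol.
Mass: 82.62 mol × 106 g/mol = 8758 g.

8.76 kg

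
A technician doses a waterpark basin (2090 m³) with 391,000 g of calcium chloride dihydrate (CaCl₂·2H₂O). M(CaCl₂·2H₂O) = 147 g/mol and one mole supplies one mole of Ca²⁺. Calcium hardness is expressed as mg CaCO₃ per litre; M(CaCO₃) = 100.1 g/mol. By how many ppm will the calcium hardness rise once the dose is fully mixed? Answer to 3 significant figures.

Volume: 2090 m³ = 2,090,000 L.
Moles of Ca²⁺: 391,000 g ÷ 147 g/mol = 2660 mol.
As CaCO₃: 2660 mol × 100.1 g/mol = 266,300 g.
Rise: 266,300 g / 2,090,000 L × 1000 = 127.4 mg/L.

127 ppm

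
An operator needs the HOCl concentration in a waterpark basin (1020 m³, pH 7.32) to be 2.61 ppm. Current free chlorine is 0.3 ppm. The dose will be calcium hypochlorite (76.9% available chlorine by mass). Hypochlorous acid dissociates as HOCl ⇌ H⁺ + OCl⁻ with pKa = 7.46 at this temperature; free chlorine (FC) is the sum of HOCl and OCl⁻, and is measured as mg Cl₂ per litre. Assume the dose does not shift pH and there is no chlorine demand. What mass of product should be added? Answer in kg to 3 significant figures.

Volume: 1020 m³ = 1,020,000 L.
[OCl⁻]/[HOCl] = 10^(pH − pKa) = 10^(7.32 − 7.46) = 0.7244; fraction as HOCl = 1/(1 + 0.7244) = 0.5799.
Free chlorine required for 2.61 ppm HOCl: 2.61 / 0.5799 = 4.501 ppm.
FC to add: 4.501 − 0.3 = 4.201 mg/L as Cl₂.
Cl₂ equivalent: 4.201 mg/L × 1,020,000 L = 4285 g.
Product at 76.9% available Cl: 4285 / 0.769 = 5572 g.

5.57 kg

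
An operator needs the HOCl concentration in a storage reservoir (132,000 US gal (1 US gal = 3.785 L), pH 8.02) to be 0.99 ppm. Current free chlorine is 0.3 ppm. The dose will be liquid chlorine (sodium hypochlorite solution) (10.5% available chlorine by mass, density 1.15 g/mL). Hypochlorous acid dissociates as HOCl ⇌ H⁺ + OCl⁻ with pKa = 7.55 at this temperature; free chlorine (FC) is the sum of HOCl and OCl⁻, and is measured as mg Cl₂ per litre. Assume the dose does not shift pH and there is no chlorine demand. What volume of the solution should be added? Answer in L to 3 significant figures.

14.9 L

Volume: 132,000 US gal × 3.785 L/gal = 499,620 L.
[OCl⁻]/[HOCl] = 10^(pH − pKa) = 10^(8.02 − 7.55) = 2.951; fraction as HOCl = 1/(1 + 2.951) = 0.2531.
Free chlorine required for 0.99 ppm HOCl: 0.99 / 0.2531 = 3.912 ppm.
FC to add: 3.912 − 0.3 = 3.612 mg/L as Cl₂.
Cl₂ equivalent: 3.612 mg/L × 499,620 L = 1804 g.
Product at 10.5% available Cl: 1804 / 0.105 = 17,190 g.
Volume: 17,190 g ÷ 1.15 g/mL = 14,940 mL.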